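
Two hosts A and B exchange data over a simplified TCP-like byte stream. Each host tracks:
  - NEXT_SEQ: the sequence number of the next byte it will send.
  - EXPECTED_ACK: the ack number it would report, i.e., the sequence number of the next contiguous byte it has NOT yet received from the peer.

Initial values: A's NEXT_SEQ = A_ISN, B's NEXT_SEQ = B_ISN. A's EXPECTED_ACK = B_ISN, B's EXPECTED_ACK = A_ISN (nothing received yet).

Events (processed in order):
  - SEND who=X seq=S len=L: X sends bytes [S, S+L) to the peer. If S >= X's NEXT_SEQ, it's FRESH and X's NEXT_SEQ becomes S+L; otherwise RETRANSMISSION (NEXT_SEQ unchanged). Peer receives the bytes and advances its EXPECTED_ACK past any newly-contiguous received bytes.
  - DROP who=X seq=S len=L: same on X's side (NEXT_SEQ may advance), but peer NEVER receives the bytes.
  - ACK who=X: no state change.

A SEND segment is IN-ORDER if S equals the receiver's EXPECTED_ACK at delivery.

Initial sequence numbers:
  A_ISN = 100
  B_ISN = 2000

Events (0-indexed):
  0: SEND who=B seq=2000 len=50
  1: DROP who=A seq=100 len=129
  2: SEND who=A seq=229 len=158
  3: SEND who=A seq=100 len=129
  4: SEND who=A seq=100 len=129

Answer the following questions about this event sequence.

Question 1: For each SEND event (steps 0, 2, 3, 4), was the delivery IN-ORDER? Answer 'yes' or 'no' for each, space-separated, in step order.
Step 0: SEND seq=2000 -> in-order
Step 2: SEND seq=229 -> out-of-order
Step 3: SEND seq=100 -> in-order
Step 4: SEND seq=100 -> out-of-order

Answer: yes no yes no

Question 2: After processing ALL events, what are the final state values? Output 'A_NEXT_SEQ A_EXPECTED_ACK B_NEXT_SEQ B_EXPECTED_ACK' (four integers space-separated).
After event 0: A_seq=100 A_ack=2050 B_seq=2050 B_ack=100
After event 1: A_seq=229 A_ack=2050 B_seq=2050 B_ack=100
After event 2: A_seq=387 A_ack=2050 B_seq=2050 B_ack=100
After event 3: A_seq=387 A_ack=2050 B_seq=2050 B_ack=387
After event 4: A_seq=387 A_ack=2050 B_seq=2050 B_ack=387

Answer: 387 2050 2050 387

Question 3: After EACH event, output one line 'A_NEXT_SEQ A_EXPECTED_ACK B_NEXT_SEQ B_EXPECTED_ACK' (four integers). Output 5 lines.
100 2050 2050 100
229 2050 2050 100
387 2050 2050 100
387 2050 2050 387
387 2050 2050 387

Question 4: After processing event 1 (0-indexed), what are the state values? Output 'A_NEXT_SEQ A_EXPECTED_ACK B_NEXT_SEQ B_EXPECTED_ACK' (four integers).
After event 0: A_seq=100 A_ack=2050 B_seq=2050 B_ack=100
After event 1: A_seq=229 A_ack=2050 B_seq=2050 B_ack=100

229 2050 2050 100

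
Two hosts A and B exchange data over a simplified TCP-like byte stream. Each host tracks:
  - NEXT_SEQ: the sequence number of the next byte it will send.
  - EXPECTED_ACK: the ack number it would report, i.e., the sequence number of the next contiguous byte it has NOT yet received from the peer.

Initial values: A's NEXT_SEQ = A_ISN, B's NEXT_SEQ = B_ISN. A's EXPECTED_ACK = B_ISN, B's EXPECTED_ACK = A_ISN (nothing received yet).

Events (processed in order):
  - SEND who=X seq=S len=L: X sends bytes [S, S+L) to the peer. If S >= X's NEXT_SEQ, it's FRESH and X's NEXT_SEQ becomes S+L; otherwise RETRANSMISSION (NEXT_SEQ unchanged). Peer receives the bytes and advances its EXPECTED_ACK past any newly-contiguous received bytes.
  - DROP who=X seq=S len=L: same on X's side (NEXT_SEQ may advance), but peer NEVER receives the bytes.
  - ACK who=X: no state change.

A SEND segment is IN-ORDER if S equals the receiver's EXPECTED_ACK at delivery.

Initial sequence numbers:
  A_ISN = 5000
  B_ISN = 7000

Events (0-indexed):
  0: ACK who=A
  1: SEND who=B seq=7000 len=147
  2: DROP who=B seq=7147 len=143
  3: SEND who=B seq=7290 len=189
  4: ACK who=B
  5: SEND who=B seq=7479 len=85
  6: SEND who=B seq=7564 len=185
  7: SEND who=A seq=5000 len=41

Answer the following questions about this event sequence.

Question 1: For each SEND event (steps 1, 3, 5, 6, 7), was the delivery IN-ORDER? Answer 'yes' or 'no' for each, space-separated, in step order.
Step 1: SEND seq=7000 -> in-order
Step 3: SEND seq=7290 -> out-of-order
Step 5: SEND seq=7479 -> out-of-order
Step 6: SEND seq=7564 -> out-of-order
Step 7: SEND seq=5000 -> in-order

Answer: yes no no no yes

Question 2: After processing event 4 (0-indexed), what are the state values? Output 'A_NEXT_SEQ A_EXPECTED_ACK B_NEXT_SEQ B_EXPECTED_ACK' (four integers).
After event 0: A_seq=5000 A_ack=7000 B_seq=7000 B_ack=5000
After event 1: A_seq=5000 A_ack=7147 B_seq=7147 B_ack=5000
After event 2: A_seq=5000 A_ack=7147 B_seq=7290 B_ack=5000
After event 3: A_seq=5000 A_ack=7147 B_seq=7479 B_ack=5000
After event 4: A_seq=5000 A_ack=7147 B_seq=7479 B_ack=5000

5000 7147 7479 5000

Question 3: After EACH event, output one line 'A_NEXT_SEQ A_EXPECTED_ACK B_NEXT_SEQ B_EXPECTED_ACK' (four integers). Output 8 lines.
5000 7000 7000 5000
5000 7147 7147 5000
5000 7147 7290 5000
5000 7147 7479 5000
5000 7147 7479 5000
5000 7147 7564 5000
5000 7147 7749 5000
5041 7147 7749 5041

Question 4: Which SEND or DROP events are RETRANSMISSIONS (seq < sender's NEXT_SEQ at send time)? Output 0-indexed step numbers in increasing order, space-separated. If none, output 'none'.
Step 1: SEND seq=7000 -> fresh
Step 2: DROP seq=7147 -> fresh
Step 3: SEND seq=7290 -> fresh
Step 5: SEND seq=7479 -> fresh
Step 6: SEND seq=7564 -> fresh
Step 7: SEND seq=5000 -> fresh

Answer: none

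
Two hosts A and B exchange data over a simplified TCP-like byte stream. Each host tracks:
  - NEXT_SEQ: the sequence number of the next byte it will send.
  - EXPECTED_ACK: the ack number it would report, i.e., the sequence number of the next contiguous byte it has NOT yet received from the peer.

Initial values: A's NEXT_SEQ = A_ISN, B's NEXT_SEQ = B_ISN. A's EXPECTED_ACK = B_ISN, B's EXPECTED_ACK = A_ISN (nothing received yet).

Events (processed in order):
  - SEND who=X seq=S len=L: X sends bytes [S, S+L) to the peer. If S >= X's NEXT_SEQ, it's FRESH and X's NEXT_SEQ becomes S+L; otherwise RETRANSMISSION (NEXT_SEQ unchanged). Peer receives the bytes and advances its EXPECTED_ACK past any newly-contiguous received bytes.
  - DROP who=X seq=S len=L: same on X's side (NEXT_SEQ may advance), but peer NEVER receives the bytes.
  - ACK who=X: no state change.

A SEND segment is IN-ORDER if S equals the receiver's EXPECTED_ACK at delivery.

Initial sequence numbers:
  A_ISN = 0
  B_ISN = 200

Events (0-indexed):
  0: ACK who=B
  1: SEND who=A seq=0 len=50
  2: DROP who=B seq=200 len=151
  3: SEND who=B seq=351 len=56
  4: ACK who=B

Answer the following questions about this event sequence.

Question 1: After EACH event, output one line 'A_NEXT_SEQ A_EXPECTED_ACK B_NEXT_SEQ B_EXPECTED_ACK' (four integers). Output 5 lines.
0 200 200 0
50 200 200 50
50 200 351 50
50 200 407 50
50 200 407 50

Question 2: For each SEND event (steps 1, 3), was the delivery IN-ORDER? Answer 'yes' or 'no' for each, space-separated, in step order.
Answer: yes no

Derivation:
Step 1: SEND seq=0 -> in-order
Step 3: SEND seq=351 -> out-of-order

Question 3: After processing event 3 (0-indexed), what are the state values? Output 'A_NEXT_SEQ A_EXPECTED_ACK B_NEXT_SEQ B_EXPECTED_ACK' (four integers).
After event 0: A_seq=0 A_ack=200 B_seq=200 B_ack=0
After event 1: A_seq=50 A_ack=200 B_seq=200 B_ack=50
After event 2: A_seq=50 A_ack=200 B_seq=351 B_ack=50
After event 3: A_seq=50 A_ack=200 B_seq=407 B_ack=50

50 200 407 50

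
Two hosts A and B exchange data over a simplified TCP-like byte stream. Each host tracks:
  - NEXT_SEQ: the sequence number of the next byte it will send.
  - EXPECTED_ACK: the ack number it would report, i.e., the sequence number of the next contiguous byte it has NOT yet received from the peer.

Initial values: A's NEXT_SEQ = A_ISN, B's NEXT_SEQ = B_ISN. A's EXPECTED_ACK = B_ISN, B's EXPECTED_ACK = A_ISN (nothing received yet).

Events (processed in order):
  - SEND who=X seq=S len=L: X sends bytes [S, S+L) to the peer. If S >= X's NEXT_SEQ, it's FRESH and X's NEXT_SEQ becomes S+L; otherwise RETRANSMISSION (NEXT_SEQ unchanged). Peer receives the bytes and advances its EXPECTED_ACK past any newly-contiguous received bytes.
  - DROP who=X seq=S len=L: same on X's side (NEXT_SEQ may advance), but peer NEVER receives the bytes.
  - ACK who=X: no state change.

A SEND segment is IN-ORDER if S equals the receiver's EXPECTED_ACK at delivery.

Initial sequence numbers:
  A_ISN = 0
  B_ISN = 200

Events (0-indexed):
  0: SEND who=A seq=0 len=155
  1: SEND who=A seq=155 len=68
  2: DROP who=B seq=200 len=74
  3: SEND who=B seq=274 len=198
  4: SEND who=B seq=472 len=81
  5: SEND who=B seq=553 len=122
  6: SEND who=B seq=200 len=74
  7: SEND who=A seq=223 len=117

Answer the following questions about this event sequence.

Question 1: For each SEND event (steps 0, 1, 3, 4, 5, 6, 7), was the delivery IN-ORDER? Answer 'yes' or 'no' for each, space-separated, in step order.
Step 0: SEND seq=0 -> in-order
Step 1: SEND seq=155 -> in-order
Step 3: SEND seq=274 -> out-of-order
Step 4: SEND seq=472 -> out-of-order
Step 5: SEND seq=553 -> out-of-order
Step 6: SEND seq=200 -> in-order
Step 7: SEND seq=223 -> in-order

Answer: yes yes no no no yes yes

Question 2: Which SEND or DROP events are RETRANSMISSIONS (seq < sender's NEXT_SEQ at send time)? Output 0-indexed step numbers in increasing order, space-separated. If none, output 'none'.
Answer: 6

Derivation:
Step 0: SEND seq=0 -> fresh
Step 1: SEND seq=155 -> fresh
Step 2: DROP seq=200 -> fresh
Step 3: SEND seq=274 -> fresh
Step 4: SEND seq=472 -> fresh
Step 5: SEND seq=553 -> fresh
Step 6: SEND seq=200 -> retransmit
Step 7: SEND seq=223 -> fresh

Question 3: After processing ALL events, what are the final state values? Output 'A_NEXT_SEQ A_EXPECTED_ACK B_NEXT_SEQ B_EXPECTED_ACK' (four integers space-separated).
After event 0: A_seq=155 A_ack=200 B_seq=200 B_ack=155
After event 1: A_seq=223 A_ack=200 B_seq=200 B_ack=223
After event 2: A_seq=223 A_ack=200 B_seq=274 B_ack=223
After event 3: A_seq=223 A_ack=200 B_seq=472 B_ack=223
After event 4: A_seq=223 A_ack=200 B_seq=553 B_ack=223
After event 5: A_seq=223 A_ack=200 B_seq=675 B_ack=223
After event 6: A_seq=223 A_ack=675 B_seq=675 B_ack=223
After event 7: A_seq=340 A_ack=675 B_seq=675 B_ack=340

Answer: 340 675 675 340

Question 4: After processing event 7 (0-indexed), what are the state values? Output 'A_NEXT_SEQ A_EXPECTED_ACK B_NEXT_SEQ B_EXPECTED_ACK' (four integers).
After event 0: A_seq=155 A_ack=200 B_seq=200 B_ack=155
After event 1: A_seq=223 A_ack=200 B_seq=200 B_ack=223
After event 2: A_seq=223 A_ack=200 B_seq=274 B_ack=223
After event 3: A_seq=223 A_ack=200 B_seq=472 B_ack=223
After event 4: A_seq=223 A_ack=200 B_seq=553 B_ack=223
After event 5: A_seq=223 A_ack=200 B_seq=675 B_ack=223
After event 6: A_seq=223 A_ack=675 B_seq=675 B_ack=223
After event 7: A_seq=340 A_ack=675 B_seq=675 B_ack=340

340 675 675 340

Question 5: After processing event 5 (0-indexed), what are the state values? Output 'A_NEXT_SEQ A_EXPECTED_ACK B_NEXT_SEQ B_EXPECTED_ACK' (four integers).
After event 0: A_seq=155 A_ack=200 B_seq=200 B_ack=155
After event 1: A_seq=223 A_ack=200 B_seq=200 B_ack=223
After event 2: A_seq=223 A_ack=200 B_seq=274 B_ack=223
After event 3: A_seq=223 A_ack=200 B_seq=472 B_ack=223
After event 4: A_seq=223 A_ack=200 B_seq=553 B_ack=223
After event 5: A_seq=223 A_ack=200 B_seq=675 B_ack=223

223 200 675 223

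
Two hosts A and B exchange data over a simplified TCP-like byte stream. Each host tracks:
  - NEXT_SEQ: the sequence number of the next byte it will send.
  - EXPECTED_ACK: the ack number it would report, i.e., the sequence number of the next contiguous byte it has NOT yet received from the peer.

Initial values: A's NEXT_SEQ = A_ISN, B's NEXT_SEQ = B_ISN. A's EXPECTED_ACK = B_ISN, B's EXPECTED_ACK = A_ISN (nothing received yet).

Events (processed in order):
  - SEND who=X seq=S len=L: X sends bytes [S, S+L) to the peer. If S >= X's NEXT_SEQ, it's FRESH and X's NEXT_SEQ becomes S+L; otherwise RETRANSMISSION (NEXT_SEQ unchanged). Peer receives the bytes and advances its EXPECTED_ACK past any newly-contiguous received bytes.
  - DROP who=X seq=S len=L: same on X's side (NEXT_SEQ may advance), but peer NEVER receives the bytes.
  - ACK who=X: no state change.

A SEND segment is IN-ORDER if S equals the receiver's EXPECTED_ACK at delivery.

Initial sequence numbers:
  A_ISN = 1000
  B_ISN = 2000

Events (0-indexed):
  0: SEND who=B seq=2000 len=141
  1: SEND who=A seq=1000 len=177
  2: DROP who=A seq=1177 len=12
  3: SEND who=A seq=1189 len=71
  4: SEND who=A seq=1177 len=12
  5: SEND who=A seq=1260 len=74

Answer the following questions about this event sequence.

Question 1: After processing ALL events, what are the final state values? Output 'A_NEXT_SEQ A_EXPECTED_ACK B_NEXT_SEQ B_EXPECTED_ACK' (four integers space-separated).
Answer: 1334 2141 2141 1334

Derivation:
After event 0: A_seq=1000 A_ack=2141 B_seq=2141 B_ack=1000
After event 1: A_seq=1177 A_ack=2141 B_seq=2141 B_ack=1177
After event 2: A_seq=1189 A_ack=2141 B_seq=2141 B_ack=1177
After event 3: A_seq=1260 A_ack=2141 B_seq=2141 B_ack=1177
After event 4: A_seq=1260 A_ack=2141 B_seq=2141 B_ack=1260
After event 5: A_seq=1334 A_ack=2141 B_seq=2141 B_ack=1334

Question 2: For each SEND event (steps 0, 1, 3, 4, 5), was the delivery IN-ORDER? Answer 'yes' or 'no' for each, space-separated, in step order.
Answer: yes yes no yes yes

Derivation:
Step 0: SEND seq=2000 -> in-order
Step 1: SEND seq=1000 -> in-order
Step 3: SEND seq=1189 -> out-of-order
Step 4: SEND seq=1177 -> in-order
Step 5: SEND seq=1260 -> in-order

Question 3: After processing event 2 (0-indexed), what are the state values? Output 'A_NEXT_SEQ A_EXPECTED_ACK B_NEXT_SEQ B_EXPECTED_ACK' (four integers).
After event 0: A_seq=1000 A_ack=2141 B_seq=2141 B_ack=1000
After event 1: A_seq=1177 A_ack=2141 B_seq=2141 B_ack=1177
After event 2: A_seq=1189 A_ack=2141 B_seq=2141 B_ack=1177

1189 2141 2141 1177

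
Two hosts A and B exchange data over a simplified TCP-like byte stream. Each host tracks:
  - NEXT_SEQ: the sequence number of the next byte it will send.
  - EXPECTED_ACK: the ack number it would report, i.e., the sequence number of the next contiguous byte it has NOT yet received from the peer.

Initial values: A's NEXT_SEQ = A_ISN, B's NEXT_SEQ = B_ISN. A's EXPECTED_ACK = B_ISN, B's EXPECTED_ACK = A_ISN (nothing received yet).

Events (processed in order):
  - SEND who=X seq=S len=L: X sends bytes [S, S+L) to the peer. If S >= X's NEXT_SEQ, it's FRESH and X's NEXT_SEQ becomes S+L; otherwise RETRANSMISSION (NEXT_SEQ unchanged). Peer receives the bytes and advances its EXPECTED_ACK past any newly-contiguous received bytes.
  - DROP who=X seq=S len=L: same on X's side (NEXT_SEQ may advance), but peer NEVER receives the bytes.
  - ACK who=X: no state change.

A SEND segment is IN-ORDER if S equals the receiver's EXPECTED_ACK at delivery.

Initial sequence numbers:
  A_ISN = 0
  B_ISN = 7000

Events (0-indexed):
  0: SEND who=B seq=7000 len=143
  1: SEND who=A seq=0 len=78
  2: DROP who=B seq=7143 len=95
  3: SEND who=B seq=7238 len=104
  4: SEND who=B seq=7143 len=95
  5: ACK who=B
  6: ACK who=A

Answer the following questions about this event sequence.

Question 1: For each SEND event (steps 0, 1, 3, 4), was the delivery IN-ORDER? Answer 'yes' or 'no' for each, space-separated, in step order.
Step 0: SEND seq=7000 -> in-order
Step 1: SEND seq=0 -> in-order
Step 3: SEND seq=7238 -> out-of-order
Step 4: SEND seq=7143 -> in-order

Answer: yes yes no yes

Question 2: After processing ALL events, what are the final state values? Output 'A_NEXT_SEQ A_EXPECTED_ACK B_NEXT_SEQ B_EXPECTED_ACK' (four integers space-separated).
Answer: 78 7342 7342 78

Derivation:
After event 0: A_seq=0 A_ack=7143 B_seq=7143 B_ack=0
After event 1: A_seq=78 A_ack=7143 B_seq=7143 B_ack=78
After event 2: A_seq=78 A_ack=7143 B_seq=7238 B_ack=78
After event 3: A_seq=78 A_ack=7143 B_seq=7342 B_ack=78
After event 4: A_seq=78 A_ack=7342 B_seq=7342 B_ack=78
After event 5: A_seq=78 A_ack=7342 B_seq=7342 B_ack=78
After event 6: A_seq=78 A_ack=7342 B_seq=7342 B_ack=78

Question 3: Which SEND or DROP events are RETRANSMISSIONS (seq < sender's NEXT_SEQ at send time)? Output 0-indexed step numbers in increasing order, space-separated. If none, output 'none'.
Answer: 4

Derivation:
Step 0: SEND seq=7000 -> fresh
Step 1: SEND seq=0 -> fresh
Step 2: DROP seq=7143 -> fresh
Step 3: SEND seq=7238 -> fresh
Step 4: SEND seq=7143 -> retransmit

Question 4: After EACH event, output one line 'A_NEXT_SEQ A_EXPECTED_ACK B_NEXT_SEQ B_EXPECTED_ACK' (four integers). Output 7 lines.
0 7143 7143 0
78 7143 7143 78
78 7143 7238 78
78 7143 7342 78
78 7342 7342 78
78 7342 7342 78
78 7342 7342 78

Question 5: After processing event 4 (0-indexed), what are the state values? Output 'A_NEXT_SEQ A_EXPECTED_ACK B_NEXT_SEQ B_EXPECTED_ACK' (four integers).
After event 0: A_seq=0 A_ack=7143 B_seq=7143 B_ack=0
After event 1: A_seq=78 A_ack=7143 B_seq=7143 B_ack=78
After event 2: A_seq=78 A_ack=7143 B_seq=7238 B_ack=78
After event 3: A_seq=78 A_ack=7143 B_seq=7342 B_ack=78
After event 4: A_seq=78 A_ack=7342 B_seq=7342 B_ack=78

78 7342 7342 78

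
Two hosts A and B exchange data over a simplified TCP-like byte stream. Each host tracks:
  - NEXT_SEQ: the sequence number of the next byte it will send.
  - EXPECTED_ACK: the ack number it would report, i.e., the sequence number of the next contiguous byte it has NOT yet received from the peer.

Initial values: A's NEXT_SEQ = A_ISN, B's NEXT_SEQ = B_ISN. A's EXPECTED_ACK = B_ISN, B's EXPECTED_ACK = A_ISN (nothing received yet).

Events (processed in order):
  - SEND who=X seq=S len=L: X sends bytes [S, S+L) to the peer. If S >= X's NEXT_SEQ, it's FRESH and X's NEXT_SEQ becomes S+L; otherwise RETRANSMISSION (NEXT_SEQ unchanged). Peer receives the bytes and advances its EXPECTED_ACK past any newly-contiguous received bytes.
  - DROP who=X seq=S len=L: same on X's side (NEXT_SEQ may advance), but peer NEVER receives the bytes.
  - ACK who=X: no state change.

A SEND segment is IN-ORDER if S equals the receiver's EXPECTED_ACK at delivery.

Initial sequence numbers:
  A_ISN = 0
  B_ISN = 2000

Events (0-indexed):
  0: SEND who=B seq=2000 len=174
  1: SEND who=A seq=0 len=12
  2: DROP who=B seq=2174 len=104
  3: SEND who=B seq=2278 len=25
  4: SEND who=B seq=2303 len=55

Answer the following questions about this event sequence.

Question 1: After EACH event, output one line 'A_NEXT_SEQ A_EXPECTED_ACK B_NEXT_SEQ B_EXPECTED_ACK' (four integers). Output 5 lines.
0 2174 2174 0
12 2174 2174 12
12 2174 2278 12
12 2174 2303 12
12 2174 2358 12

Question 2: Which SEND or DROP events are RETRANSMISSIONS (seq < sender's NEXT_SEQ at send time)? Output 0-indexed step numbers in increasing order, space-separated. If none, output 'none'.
Answer: none

Derivation:
Step 0: SEND seq=2000 -> fresh
Step 1: SEND seq=0 -> fresh
Step 2: DROP seq=2174 -> fresh
Step 3: SEND seq=2278 -> fresh
Step 4: SEND seq=2303 -> fresh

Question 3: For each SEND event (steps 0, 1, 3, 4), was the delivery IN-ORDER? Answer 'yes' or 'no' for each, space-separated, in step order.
Answer: yes yes no no

Derivation:
Step 0: SEND seq=2000 -> in-order
Step 1: SEND seq=0 -> in-order
Step 3: SEND seq=2278 -> out-of-order
Step 4: SEND seq=2303 -> out-of-order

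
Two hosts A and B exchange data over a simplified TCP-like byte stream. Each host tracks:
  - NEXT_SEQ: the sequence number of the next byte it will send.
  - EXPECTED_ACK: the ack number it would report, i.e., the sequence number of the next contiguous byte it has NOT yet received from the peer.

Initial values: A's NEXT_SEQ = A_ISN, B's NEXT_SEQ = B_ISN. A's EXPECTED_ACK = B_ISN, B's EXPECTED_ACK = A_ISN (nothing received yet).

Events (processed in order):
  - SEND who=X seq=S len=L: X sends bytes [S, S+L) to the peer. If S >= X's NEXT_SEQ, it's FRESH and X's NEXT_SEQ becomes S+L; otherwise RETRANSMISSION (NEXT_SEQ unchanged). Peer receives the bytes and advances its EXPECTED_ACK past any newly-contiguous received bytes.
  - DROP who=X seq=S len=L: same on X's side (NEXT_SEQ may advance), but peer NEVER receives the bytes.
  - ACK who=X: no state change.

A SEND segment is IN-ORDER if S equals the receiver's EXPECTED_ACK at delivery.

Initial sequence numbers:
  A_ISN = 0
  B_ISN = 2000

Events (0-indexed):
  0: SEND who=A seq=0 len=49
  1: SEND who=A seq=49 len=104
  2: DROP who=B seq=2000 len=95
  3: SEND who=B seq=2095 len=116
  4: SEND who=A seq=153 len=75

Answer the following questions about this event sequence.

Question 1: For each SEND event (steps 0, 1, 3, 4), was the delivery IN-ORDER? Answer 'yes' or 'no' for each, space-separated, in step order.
Answer: yes yes no yes

Derivation:
Step 0: SEND seq=0 -> in-order
Step 1: SEND seq=49 -> in-order
Step 3: SEND seq=2095 -> out-of-order
Step 4: SEND seq=153 -> in-order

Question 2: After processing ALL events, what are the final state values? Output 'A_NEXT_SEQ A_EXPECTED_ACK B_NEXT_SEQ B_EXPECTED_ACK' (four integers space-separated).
Answer: 228 2000 2211 228

Derivation:
After event 0: A_seq=49 A_ack=2000 B_seq=2000 B_ack=49
After event 1: A_seq=153 A_ack=2000 B_seq=2000 B_ack=153
After event 2: A_seq=153 A_ack=2000 B_seq=2095 B_ack=153
After event 3: A_seq=153 A_ack=2000 B_seq=2211 B_ack=153
After event 4: A_seq=228 A_ack=2000 B_seq=2211 B_ack=228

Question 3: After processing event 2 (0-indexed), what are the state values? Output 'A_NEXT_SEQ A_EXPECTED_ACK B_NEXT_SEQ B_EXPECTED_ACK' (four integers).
After event 0: A_seq=49 A_ack=2000 B_seq=2000 B_ack=49
After event 1: A_seq=153 A_ack=2000 B_seq=2000 B_ack=153
After event 2: A_seq=153 A_ack=2000 B_seq=2095 B_ack=153

153 2000 2095 153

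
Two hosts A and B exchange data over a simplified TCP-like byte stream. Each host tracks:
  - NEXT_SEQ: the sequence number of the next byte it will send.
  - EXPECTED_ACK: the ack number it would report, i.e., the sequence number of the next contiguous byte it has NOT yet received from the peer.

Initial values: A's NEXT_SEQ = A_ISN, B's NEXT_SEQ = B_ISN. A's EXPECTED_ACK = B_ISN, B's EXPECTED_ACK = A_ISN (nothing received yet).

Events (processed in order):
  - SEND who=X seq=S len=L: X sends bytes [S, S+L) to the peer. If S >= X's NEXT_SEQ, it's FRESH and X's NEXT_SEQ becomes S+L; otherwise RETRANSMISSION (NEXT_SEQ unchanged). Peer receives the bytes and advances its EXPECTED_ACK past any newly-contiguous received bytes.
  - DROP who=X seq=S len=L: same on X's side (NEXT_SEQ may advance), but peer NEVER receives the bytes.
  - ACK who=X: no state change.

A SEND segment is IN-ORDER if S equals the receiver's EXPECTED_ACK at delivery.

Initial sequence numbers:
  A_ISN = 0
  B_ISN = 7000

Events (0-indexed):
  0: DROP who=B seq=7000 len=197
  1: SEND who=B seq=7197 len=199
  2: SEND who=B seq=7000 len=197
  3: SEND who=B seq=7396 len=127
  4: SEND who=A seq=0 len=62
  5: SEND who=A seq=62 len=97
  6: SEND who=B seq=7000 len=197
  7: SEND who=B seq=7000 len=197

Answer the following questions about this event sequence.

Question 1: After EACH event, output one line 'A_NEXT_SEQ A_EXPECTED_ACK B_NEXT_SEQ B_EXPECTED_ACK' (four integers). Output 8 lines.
0 7000 7197 0
0 7000 7396 0
0 7396 7396 0
0 7523 7523 0
62 7523 7523 62
159 7523 7523 159
159 7523 7523 159
159 7523 7523 159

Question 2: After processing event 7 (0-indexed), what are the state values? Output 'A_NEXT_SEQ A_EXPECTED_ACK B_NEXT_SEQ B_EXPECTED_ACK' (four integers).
After event 0: A_seq=0 A_ack=7000 B_seq=7197 B_ack=0
After event 1: A_seq=0 A_ack=7000 B_seq=7396 B_ack=0
After event 2: A_seq=0 A_ack=7396 B_seq=7396 B_ack=0
After event 3: A_seq=0 A_ack=7523 B_seq=7523 B_ack=0
After event 4: A_seq=62 A_ack=7523 B_seq=7523 B_ack=62
After event 5: A_seq=159 A_ack=7523 B_seq=7523 B_ack=159
After event 6: A_seq=159 A_ack=7523 B_seq=7523 B_ack=159
After event 7: A_seq=159 A_ack=7523 B_seq=7523 B_ack=159

159 7523 7523 159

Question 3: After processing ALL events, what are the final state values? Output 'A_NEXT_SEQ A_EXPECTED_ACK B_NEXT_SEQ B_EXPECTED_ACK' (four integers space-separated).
Answer: 159 7523 7523 159

Derivation:
After event 0: A_seq=0 A_ack=7000 B_seq=7197 B_ack=0
After event 1: A_seq=0 A_ack=7000 B_seq=7396 B_ack=0
After event 2: A_seq=0 A_ack=7396 B_seq=7396 B_ack=0
After event 3: A_seq=0 A_ack=7523 B_seq=7523 B_ack=0
After event 4: A_seq=62 A_ack=7523 B_seq=7523 B_ack=62
After event 5: A_seq=159 A_ack=7523 B_seq=7523 B_ack=159
After event 6: A_seq=159 A_ack=7523 B_seq=7523 B_ack=159
After event 7: A_seq=159 A_ack=7523 B_seq=7523 B_ack=159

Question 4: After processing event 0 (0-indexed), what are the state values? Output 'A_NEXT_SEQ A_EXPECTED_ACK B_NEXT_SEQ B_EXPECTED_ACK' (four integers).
After event 0: A_seq=0 A_ack=7000 B_seq=7197 B_ack=0

0 7000 7197 0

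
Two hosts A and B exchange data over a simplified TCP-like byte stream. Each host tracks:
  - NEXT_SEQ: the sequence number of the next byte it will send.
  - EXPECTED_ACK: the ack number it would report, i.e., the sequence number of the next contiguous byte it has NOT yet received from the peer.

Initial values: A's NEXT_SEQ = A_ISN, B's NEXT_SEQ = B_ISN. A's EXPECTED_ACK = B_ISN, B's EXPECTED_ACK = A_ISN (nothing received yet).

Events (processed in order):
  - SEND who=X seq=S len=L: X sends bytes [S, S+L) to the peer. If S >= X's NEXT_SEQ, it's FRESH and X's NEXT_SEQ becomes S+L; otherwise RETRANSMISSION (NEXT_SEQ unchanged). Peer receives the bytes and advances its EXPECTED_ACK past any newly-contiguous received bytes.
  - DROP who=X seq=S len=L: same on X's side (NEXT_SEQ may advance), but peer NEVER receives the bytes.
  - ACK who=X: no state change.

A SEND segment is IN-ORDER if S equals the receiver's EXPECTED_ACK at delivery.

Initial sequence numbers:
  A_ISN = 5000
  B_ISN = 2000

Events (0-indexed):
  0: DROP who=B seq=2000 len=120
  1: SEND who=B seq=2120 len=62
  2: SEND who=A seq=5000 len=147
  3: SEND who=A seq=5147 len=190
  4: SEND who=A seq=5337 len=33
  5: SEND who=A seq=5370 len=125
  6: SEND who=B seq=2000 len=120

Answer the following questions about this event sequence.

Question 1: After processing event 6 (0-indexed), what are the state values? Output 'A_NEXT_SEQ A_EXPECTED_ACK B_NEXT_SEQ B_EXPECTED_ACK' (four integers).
After event 0: A_seq=5000 A_ack=2000 B_seq=2120 B_ack=5000
After event 1: A_seq=5000 A_ack=2000 B_seq=2182 B_ack=5000
After event 2: A_seq=5147 A_ack=2000 B_seq=2182 B_ack=5147
After event 3: A_seq=5337 A_ack=2000 B_seq=2182 B_ack=5337
After event 4: A_seq=5370 A_ack=2000 B_seq=2182 B_ack=5370
After event 5: A_seq=5495 A_ack=2000 B_seq=2182 B_ack=5495
After event 6: A_seq=5495 A_ack=2182 B_seq=2182 B_ack=5495

5495 2182 2182 5495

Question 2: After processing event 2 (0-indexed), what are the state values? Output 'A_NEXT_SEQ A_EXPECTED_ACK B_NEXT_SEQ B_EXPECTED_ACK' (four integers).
After event 0: A_seq=5000 A_ack=2000 B_seq=2120 B_ack=5000
After event 1: A_seq=5000 A_ack=2000 B_seq=2182 B_ack=5000
After event 2: A_seq=5147 A_ack=2000 B_seq=2182 B_ack=5147

5147 2000 2182 5147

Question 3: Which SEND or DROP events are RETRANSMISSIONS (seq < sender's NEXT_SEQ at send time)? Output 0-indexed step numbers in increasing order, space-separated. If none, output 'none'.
Step 0: DROP seq=2000 -> fresh
Step 1: SEND seq=2120 -> fresh
Step 2: SEND seq=5000 -> fresh
Step 3: SEND seq=5147 -> fresh
Step 4: SEND seq=5337 -> fresh
Step 5: SEND seq=5370 -> fresh
Step 6: SEND seq=2000 -> retransmit

Answer: 6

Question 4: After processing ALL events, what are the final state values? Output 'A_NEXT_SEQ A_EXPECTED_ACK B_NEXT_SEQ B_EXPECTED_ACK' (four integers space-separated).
Answer: 5495 2182 2182 5495

Derivation:
After event 0: A_seq=5000 A_ack=2000 B_seq=2120 B_ack=5000
After event 1: A_seq=5000 A_ack=2000 B_seq=2182 B_ack=5000
After event 2: A_seq=5147 A_ack=2000 B_seq=2182 B_ack=5147
After event 3: A_seq=5337 A_ack=2000 B_seq=2182 B_ack=5337
After event 4: A_seq=5370 A_ack=2000 B_seq=2182 B_ack=5370
After event 5: A_seq=5495 A_ack=2000 B_seq=2182 B_ack=5495
After event 6: A_seq=5495 A_ack=2182 B_seq=2182 B_ack=5495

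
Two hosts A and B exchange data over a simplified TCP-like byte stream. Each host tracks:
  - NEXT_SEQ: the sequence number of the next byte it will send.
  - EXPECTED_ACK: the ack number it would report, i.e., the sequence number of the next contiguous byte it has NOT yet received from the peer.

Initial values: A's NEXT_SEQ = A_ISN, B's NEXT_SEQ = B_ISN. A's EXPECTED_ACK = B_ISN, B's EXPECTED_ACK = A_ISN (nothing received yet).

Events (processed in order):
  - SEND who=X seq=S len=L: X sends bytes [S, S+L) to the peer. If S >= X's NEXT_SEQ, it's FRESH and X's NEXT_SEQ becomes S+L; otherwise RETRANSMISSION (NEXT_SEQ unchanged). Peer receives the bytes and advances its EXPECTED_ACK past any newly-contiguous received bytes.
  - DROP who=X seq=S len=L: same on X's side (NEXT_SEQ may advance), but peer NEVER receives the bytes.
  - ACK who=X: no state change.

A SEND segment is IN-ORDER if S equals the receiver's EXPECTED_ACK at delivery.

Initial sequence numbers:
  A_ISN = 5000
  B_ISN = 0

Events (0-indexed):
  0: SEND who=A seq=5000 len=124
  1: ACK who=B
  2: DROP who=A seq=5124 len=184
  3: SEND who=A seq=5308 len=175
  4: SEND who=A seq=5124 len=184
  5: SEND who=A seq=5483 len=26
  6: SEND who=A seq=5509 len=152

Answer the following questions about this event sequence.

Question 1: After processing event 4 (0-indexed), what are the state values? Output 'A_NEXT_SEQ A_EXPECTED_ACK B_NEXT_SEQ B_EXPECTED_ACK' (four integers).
After event 0: A_seq=5124 A_ack=0 B_seq=0 B_ack=5124
After event 1: A_seq=5124 A_ack=0 B_seq=0 B_ack=5124
After event 2: A_seq=5308 A_ack=0 B_seq=0 B_ack=5124
After event 3: A_seq=5483 A_ack=0 B_seq=0 B_ack=5124
After event 4: A_seq=5483 A_ack=0 B_seq=0 B_ack=5483

5483 0 0 5483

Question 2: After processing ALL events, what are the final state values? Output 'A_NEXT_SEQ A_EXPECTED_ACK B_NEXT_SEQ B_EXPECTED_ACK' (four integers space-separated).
After event 0: A_seq=5124 A_ack=0 B_seq=0 B_ack=5124
After event 1: A_seq=5124 A_ack=0 B_seq=0 B_ack=5124
After event 2: A_seq=5308 A_ack=0 B_seq=0 B_ack=5124
After event 3: A_seq=5483 A_ack=0 B_seq=0 B_ack=5124
After event 4: A_seq=5483 A_ack=0 B_seq=0 B_ack=5483
After event 5: A_seq=5509 A_ack=0 B_seq=0 B_ack=5509
After event 6: A_seq=5661 A_ack=0 B_seq=0 B_ack=5661

Answer: 5661 0 0 5661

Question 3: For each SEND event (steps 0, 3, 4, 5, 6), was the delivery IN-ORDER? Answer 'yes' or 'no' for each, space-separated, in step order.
Answer: yes no yes yes yes

Derivation:
Step 0: SEND seq=5000 -> in-order
Step 3: SEND seq=5308 -> out-of-order
Step 4: SEND seq=5124 -> in-order
Step 5: SEND seq=5483 -> in-order
Step 6: SEND seq=5509 -> in-order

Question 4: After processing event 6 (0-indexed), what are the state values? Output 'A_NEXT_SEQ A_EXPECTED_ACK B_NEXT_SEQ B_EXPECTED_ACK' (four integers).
After event 0: A_seq=5124 A_ack=0 B_seq=0 B_ack=5124
After event 1: A_seq=5124 A_ack=0 B_seq=0 B_ack=5124
After event 2: A_seq=5308 A_ack=0 B_seq=0 B_ack=5124
After event 3: A_seq=5483 A_ack=0 B_seq=0 B_ack=5124
After event 4: A_seq=5483 A_ack=0 B_seq=0 B_ack=5483
After event 5: A_seq=5509 A_ack=0 B_seq=0 B_ack=5509
After event 6: A_seq=5661 A_ack=0 B_seq=0 B_ack=5661

5661 0 0 5661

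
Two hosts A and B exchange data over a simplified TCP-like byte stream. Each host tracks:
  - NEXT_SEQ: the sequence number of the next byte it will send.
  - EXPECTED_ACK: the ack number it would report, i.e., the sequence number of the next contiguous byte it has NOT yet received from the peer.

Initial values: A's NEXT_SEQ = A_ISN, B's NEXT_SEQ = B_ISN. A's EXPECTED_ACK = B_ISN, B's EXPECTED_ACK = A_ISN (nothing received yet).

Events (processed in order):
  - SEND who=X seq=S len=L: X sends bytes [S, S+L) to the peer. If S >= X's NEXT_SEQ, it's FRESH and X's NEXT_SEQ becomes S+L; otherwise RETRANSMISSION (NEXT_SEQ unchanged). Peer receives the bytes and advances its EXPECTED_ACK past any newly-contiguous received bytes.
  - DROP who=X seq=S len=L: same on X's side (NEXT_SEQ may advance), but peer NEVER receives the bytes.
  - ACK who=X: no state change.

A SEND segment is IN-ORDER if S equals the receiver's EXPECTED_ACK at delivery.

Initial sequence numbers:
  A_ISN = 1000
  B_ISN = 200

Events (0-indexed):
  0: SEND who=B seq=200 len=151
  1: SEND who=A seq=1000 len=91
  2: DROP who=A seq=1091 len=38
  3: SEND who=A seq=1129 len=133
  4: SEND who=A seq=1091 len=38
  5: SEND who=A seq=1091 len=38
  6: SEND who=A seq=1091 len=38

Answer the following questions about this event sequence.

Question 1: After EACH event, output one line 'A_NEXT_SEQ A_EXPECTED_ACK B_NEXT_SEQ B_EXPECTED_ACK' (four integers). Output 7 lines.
1000 351 351 1000
1091 351 351 1091
1129 351 351 1091
1262 351 351 1091
1262 351 351 1262
1262 351 351 1262
1262 351 351 1262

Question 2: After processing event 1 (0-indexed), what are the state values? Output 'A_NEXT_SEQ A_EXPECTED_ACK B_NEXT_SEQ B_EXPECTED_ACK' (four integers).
After event 0: A_seq=1000 A_ack=351 B_seq=351 B_ack=1000
After event 1: A_seq=1091 A_ack=351 B_seq=351 B_ack=1091

1091 351 351 1091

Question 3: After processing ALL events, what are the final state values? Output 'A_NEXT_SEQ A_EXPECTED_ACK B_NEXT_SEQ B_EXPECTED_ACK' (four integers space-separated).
After event 0: A_seq=1000 A_ack=351 B_seq=351 B_ack=1000
After event 1: A_seq=1091 A_ack=351 B_seq=351 B_ack=1091
After event 2: A_seq=1129 A_ack=351 B_seq=351 B_ack=1091
After event 3: A_seq=1262 A_ack=351 B_seq=351 B_ack=1091
After event 4: A_seq=1262 A_ack=351 B_seq=351 B_ack=1262
After event 5: A_seq=1262 A_ack=351 B_seq=351 B_ack=1262
After event 6: A_seq=1262 A_ack=351 B_seq=351 B_ack=1262

Answer: 1262 351 351 1262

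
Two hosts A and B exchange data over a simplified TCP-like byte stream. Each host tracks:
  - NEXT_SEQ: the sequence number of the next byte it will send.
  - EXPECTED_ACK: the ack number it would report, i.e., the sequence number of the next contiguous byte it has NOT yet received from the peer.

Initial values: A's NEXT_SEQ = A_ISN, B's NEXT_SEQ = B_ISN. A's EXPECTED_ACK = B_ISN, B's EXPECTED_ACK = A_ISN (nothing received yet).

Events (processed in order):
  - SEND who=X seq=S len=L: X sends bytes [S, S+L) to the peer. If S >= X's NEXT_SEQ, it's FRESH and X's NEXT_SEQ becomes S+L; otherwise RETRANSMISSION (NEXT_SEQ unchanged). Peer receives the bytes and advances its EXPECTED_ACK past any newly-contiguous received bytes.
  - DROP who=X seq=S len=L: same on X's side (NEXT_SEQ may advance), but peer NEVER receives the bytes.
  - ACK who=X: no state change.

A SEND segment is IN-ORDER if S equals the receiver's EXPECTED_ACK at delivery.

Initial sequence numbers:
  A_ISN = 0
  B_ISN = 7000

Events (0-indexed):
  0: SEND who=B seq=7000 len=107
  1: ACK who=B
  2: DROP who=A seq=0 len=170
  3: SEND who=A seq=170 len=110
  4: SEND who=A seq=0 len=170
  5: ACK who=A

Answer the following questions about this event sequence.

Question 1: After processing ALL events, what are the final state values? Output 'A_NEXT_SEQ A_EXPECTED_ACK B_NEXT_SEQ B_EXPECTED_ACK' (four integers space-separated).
After event 0: A_seq=0 A_ack=7107 B_seq=7107 B_ack=0
After event 1: A_seq=0 A_ack=7107 B_seq=7107 B_ack=0
After event 2: A_seq=170 A_ack=7107 B_seq=7107 B_ack=0
After event 3: A_seq=280 A_ack=7107 B_seq=7107 B_ack=0
After event 4: A_seq=280 A_ack=7107 B_seq=7107 B_ack=280
After event 5: A_seq=280 A_ack=7107 B_seq=7107 B_ack=280

Answer: 280 7107 7107 280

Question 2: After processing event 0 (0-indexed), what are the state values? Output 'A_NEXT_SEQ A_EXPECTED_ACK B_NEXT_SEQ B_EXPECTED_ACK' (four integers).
After event 0: A_seq=0 A_ack=7107 B_seq=7107 B_ack=0

0 7107 7107 0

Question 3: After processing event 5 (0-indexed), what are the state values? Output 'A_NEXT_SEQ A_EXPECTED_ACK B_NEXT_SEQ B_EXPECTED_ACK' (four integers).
After event 0: A_seq=0 A_ack=7107 B_seq=7107 B_ack=0
After event 1: A_seq=0 A_ack=7107 B_seq=7107 B_ack=0
After event 2: A_seq=170 A_ack=7107 B_seq=7107 B_ack=0
After event 3: A_seq=280 A_ack=7107 B_seq=7107 B_ack=0
After event 4: A_seq=280 A_ack=7107 B_seq=7107 B_ack=280
After event 5: A_seq=280 A_ack=7107 B_seq=7107 B_ack=280

280 7107 7107 280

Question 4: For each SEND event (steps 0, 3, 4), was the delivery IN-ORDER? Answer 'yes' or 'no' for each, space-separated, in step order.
Answer: yes no yes

Derivation:
Step 0: SEND seq=7000 -> in-order
Step 3: SEND seq=170 -> out-of-order
Step 4: SEND seq=0 -> in-order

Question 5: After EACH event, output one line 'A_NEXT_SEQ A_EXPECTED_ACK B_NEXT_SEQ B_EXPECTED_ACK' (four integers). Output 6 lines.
0 7107 7107 0
0 7107 7107 0
170 7107 7107 0
280 7107 7107 0
280 7107 7107 280
280 7107 7107 280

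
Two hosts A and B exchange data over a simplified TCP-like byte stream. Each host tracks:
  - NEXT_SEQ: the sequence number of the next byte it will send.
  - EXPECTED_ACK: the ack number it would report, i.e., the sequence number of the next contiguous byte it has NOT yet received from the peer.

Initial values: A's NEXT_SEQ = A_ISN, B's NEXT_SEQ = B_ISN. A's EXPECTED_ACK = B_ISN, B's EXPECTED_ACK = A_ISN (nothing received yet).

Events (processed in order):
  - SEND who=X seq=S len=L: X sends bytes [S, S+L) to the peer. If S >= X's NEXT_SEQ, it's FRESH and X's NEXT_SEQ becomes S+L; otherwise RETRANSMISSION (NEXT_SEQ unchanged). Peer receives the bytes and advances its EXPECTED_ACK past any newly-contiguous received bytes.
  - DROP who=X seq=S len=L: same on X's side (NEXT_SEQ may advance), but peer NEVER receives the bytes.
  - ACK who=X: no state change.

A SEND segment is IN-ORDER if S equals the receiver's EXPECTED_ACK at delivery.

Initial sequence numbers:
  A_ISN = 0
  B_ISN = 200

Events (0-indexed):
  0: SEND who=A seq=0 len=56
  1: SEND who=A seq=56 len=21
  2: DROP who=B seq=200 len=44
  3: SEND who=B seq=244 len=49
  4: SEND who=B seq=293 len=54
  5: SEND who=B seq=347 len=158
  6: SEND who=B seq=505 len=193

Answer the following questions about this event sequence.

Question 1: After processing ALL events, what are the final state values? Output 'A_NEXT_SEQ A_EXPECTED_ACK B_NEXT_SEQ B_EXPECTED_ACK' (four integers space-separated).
Answer: 77 200 698 77

Derivation:
After event 0: A_seq=56 A_ack=200 B_seq=200 B_ack=56
After event 1: A_seq=77 A_ack=200 B_seq=200 B_ack=77
After event 2: A_seq=77 A_ack=200 B_seq=244 B_ack=77
After event 3: A_seq=77 A_ack=200 B_seq=293 B_ack=77
After event 4: A_seq=77 A_ack=200 B_seq=347 B_ack=77
After event 5: A_seq=77 A_ack=200 B_seq=505 B_ack=77
After event 6: A_seq=77 A_ack=200 B_seq=698 B_ack=77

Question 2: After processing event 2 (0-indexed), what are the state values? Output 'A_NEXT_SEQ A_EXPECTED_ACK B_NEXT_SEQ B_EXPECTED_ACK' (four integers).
After event 0: A_seq=56 A_ack=200 B_seq=200 B_ack=56
After event 1: A_seq=77 A_ack=200 B_seq=200 B_ack=77
After event 2: A_seq=77 A_ack=200 B_seq=244 B_ack=77

77 200 244 77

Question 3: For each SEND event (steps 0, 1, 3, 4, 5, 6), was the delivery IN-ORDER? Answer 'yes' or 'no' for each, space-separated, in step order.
Answer: yes yes no no no no

Derivation:
Step 0: SEND seq=0 -> in-order
Step 1: SEND seq=56 -> in-order
Step 3: SEND seq=244 -> out-of-order
Step 4: SEND seq=293 -> out-of-order
Step 5: SEND seq=347 -> out-of-order
Step 6: SEND seq=505 -> out-of-order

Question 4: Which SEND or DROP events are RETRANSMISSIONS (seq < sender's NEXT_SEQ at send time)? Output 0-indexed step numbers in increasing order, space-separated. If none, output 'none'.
Answer: none

Derivation:
Step 0: SEND seq=0 -> fresh
Step 1: SEND seq=56 -> fresh
Step 2: DROP seq=200 -> fresh
Step 3: SEND seq=244 -> fresh
Step 4: SEND seq=293 -> fresh
Step 5: SEND seq=347 -> fresh
Step 6: SEND seq=505 -> fresh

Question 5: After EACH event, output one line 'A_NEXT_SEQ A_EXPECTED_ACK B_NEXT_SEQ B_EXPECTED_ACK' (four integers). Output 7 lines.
56 200 200 56
77 200 200 77
77 200 244 77
77 200 293 77
77 200 347 77
77 200 505 77
77 200 698 77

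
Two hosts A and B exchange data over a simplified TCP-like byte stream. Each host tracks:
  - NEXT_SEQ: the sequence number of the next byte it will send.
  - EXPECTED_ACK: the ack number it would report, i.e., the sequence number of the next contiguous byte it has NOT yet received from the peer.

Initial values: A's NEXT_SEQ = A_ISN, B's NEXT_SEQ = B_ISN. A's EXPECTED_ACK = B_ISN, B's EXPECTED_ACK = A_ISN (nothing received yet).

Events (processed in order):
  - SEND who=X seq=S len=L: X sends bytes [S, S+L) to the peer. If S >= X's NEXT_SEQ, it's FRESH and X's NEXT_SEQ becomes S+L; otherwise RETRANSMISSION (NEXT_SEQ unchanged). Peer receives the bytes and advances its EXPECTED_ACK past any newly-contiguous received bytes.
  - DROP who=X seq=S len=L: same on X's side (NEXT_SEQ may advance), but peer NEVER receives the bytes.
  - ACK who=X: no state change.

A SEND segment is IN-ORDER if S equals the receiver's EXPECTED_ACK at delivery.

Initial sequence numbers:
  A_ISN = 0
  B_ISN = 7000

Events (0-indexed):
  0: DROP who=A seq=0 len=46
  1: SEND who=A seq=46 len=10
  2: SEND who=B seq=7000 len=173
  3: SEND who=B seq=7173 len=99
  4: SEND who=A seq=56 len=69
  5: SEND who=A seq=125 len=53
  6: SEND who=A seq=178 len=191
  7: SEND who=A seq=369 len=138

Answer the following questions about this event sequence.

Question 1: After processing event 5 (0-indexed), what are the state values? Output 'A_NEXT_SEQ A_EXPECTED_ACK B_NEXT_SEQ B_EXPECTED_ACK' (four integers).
After event 0: A_seq=46 A_ack=7000 B_seq=7000 B_ack=0
After event 1: A_seq=56 A_ack=7000 B_seq=7000 B_ack=0
After event 2: A_seq=56 A_ack=7173 B_seq=7173 B_ack=0
After event 3: A_seq=56 A_ack=7272 B_seq=7272 B_ack=0
After event 4: A_seq=125 A_ack=7272 B_seq=7272 B_ack=0
After event 5: A_seq=178 A_ack=7272 B_seq=7272 B_ack=0

178 7272 7272 0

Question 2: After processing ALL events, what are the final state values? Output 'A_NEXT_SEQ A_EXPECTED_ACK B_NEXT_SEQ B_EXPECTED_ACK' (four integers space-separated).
After event 0: A_seq=46 A_ack=7000 B_seq=7000 B_ack=0
After event 1: A_seq=56 A_ack=7000 B_seq=7000 B_ack=0
After event 2: A_seq=56 A_ack=7173 B_seq=7173 B_ack=0
After event 3: A_seq=56 A_ack=7272 B_seq=7272 B_ack=0
After event 4: A_seq=125 A_ack=7272 B_seq=7272 B_ack=0
After event 5: A_seq=178 A_ack=7272 B_seq=7272 B_ack=0
After event 6: A_seq=369 A_ack=7272 B_seq=7272 B_ack=0
After event 7: A_seq=507 A_ack=7272 B_seq=7272 B_ack=0

Answer: 507 7272 7272 0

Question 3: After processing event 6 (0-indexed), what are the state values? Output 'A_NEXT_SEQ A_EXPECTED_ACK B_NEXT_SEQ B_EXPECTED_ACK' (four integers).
After event 0: A_seq=46 A_ack=7000 B_seq=7000 B_ack=0
After event 1: A_seq=56 A_ack=7000 B_seq=7000 B_ack=0
After event 2: A_seq=56 A_ack=7173 B_seq=7173 B_ack=0
After event 3: A_seq=56 A_ack=7272 B_seq=7272 B_ack=0
After event 4: A_seq=125 A_ack=7272 B_seq=7272 B_ack=0
After event 5: A_seq=178 A_ack=7272 B_seq=7272 B_ack=0
After event 6: A_seq=369 A_ack=7272 B_seq=7272 B_ack=0

369 7272 7272 0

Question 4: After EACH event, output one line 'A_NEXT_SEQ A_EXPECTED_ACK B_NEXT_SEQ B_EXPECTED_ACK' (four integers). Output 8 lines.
46 7000 7000 0
56 7000 7000 0
56 7173 7173 0
56 7272 7272 0
125 7272 7272 0
178 7272 7272 0
369 7272 7272 0
507 7272 7272 0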